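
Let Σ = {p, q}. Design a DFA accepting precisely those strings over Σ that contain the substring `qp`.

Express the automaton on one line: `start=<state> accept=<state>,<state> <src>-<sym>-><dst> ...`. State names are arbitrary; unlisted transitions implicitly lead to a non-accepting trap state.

start=S0 accept=S2 S0-p->S0 S0-q->S1 S1-p->S2 S1-q->S1 S2-p->S2 S2-q->S2

States S0..S1 record the length of the longest prefix of `qp` that matches the current input suffix. Reaching S2 means `qp` has been seen, and we stay there forever. Accept from S2.
3 states suffice.
        p   q  
>  S0   S0  S1 
   S1   S2  S1 
 * S2   S2  S2 
(> = start, * = accepting)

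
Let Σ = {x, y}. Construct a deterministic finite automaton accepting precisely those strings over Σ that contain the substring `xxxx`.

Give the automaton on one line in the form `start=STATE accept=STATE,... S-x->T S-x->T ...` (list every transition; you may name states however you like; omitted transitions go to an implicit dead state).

Track how much of `xxxx` has been matched so far: state S0 is no progress, S4 is the absorbing accept state reached once `xxxx` has occurred. Intermediate states record partial matches; on a mismatch, fall back to the longest reusable overlap.
5 states suffice.
        x   y  
>  S0   S1  S0 
   S1   S2  S0 
   S2   S3  S0 
   S3   S4  S0 
 * S4   S4  S4 
(> = start, * = accepting)

start=S0 accept=S4 S0-x->S1 S0-y->S0 S1-x->S2 S1-y->S0 S2-x->S3 S2-y->S0 S3-x->S4 S3-y->S0 S4-x->S4 S4-y->S4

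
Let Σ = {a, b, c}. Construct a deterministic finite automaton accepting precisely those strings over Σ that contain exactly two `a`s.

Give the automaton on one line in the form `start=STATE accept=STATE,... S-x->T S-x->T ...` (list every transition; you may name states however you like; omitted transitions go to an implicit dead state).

start=S0 accept=S2 S0-a->S1 S0-b->S0 S0-c->S0 S1-a->S2 S1-b->S1 S1-c->S1 S2-a->S3 S2-b->S2 S2-c->S2 S3-a->S3 S3-b->S3 S3-c->S3

Only the number of `a`s matters, and only up to 3. Make a chain S0 → S1 → S2 → S3 advanced by each `a` (with S3 absorbing); every other symbol self-loops. The accepting set is {S2}.
With 4 states:
        a   b   c  
>  S0   S1  S0  S0 
   S1   S2  S1  S1 
 * S2   S3  S2  S2 
   S3   S3  S3  S3 
(> = start, * = accepting)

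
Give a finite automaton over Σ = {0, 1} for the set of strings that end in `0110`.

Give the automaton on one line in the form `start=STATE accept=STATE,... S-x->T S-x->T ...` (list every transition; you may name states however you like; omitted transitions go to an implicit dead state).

start=q0 accept=q4 q0-0->q1 q0-1->q0 q1-0->q1 q1-1->q2 q2-0->q1 q2-1->q3 q3-0->q4 q3-1->q0 q4-0->q1 q4-1->q2

Let each state record the length of the longest suffix of the input read so far that is also a prefix of `0110`. q1 means the last symbol is `0`; q2 means the last 2 symbols are `01`; q3 means the last 3 symbols are `011`; q4 means the last 4 symbols are `0110`. Accept only at q4, where the string currently ends in `0110`.
5 states suffice.
        0   1  
>  q0   q1  q0 
   q1   q1  q2 
   q2   q1  q3 
   q3   q4  q0 
 * q4   q1  q2 
(> = start, * = accepting)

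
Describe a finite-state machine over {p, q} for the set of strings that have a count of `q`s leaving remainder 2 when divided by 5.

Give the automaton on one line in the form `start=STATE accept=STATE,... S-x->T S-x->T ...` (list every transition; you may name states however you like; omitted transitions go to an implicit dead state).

The only thing that matters is how many `q`s have appeared, reduced mod 5. Use one state per residue: S0 for 0, …, S4 for 4. Reading `q` moves to the next residue; anything else stays put. S2 is accepting.
        p   q  
>  S0   S0  S1 
   S1   S1  S2 
 * S2   S2  S3 
   S3   S3  S4 
   S4   S4  S0 
(> = start, * = accepting)

start=S0 accept=S2 S0-p->S0 S0-q->S1 S1-p->S1 S1-q->S2 S2-p->S2 S2-q->S3 S3-p->S3 S3-q->S4 S4-p->S4 S4-q->S0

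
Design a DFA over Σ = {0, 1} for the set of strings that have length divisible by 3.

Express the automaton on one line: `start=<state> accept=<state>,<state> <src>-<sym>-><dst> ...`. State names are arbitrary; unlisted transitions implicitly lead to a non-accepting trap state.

start=q0 accept=q0 q0-0->q1 q0-1->q1 q1-0->q2 q1-1->q2 q2-0->q0 q2-1->q0

Count input length modulo 3: every symbol advances one step around the cycle q0 → q1 → q2 → q0. Accept at q0.
3 states suffice.
        0   1  
>* q0   q1  q1 
   q1   q2  q2 
   q2   q0  q0 
(> = start, * = accepting)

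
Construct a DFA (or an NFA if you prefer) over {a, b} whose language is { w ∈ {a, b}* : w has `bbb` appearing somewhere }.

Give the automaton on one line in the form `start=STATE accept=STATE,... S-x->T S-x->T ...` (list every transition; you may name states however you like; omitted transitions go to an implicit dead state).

Track how much of `bbb` has been matched so far: state S0 is no progress, S3 is the absorbing accept state reached once `bbb` has occurred. Intermediate states record partial matches; on a mismatch, fall back to the longest reusable overlap.
        a   b  
>  S0   S0  S1 
   S1   S0  S2 
   S2   S0  S3 
 * S3   S3  S3 
(> = start, * = accepting)

start=S0 accept=S3 S0-a->S0 S0-b->S1 S1-a->S0 S1-b->S2 S2-a->S0 S2-b->S3 S3-a->S3 S3-b->S3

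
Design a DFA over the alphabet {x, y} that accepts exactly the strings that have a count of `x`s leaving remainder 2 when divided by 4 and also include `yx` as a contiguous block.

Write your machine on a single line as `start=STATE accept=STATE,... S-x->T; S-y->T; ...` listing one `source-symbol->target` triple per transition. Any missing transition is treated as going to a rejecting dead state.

Build one automaton per condition and run them in lockstep. The first has 4 states tracking the count of `x`s modulo 4; the second has 3 states tracking whether and how much of `yx` has been seen. A product state is a pair (one from each), accepting exactly when both do.
          x    y  
>  q0     q1   q2 
   q1     q3   q4 
   q2     q5   q2 
   q3     q6   q7 
   q4     q8   q4 
   q5     q8   q5 
   q6     q0   q9 
   q7    q10   q7 
 * q8    q10   q8 
   q9    q11   q9 
   q10   q11  q10 
   q11    q5  q11 
(> = start, * = accepting)

start=q0; accept=q8; q0-x->q1; q0-y->q2; q1-x->q3; q1-y->q4; q2-x->q5; q2-y->q2; q3-x->q6; q3-y->q7; q4-x->q8; q4-y->q4; q5-x->q8; q5-y->q5; q6-x->q0; q6-y->q9; q7-x->q10; q7-y->q7; q8-x->q10; q8-y->q8; q9-x->q11; q9-y->q9; q10-x->q11; q10-y->q10; q11-x->q5; q11-y->q11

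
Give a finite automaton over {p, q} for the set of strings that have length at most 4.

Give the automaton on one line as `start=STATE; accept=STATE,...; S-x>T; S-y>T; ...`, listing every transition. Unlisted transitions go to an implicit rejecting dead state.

Count input length up to 5: every symbol moves from A toward F, which means 'more than 4' and absorbs. Accept from {A, B, C, D, E}.
       p  q 
>* A   B  B 
 * B   C  C 
 * C   D  D 
 * D   E  E 
 * E   F  F 
   F   F  F 
(> = start, * = accepting)

start=A; accept=A,B,C,D,E; A-p>B; A-q>B; B-p>C; B-q>C; C-p>D; C-q>D; D-p>E; D-q>E; E-p>F; E-q>F; F-p>F; F-q>F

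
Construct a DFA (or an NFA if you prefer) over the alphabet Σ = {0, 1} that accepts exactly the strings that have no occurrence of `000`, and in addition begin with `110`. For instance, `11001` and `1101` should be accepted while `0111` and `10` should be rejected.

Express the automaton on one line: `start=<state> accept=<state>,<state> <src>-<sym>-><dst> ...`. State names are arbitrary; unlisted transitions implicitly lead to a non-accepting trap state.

Handle the two conditions separately and then intersect. The first has 4 states tracking partial matches of the forbidden pattern `000`; the second has 5 states tracking whether the input so far still matches the prefix `110`. A product state is a pair (one from each), accepting exactly when both do. Minimizing collapses redundant product states.
        0   1  
>  q0   q1  q2 
   q1   q1  q1 
   q2   q1  q3 
   q3   q4  q1 
 * q4   q5  q6 
 * q5   q1  q6 
 * q6   q4  q6 
(> = start, * = accepting)

start=q0 accept=q4,q5,q6 q0-0->q1 q0-1->q2 q1-0->q1 q1-1->q1 q2-0->q1 q2-1->q3 q3-0->q4 q3-1->q1 q4-0->q5 q4-1->q6 q5-0->q1 q5-1->q6 q6-0->q4 q6-1->q6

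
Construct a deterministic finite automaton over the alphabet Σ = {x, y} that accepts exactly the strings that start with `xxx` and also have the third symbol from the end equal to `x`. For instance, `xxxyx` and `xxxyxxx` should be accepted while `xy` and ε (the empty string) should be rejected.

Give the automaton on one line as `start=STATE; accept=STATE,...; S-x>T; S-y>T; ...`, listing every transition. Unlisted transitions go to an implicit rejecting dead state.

Handle the two conditions separately and then intersect. The first has 5 states tracking whether the input so far still matches the prefix `xxx`; the second has 15 states tracking the last 3 symbols read. A product state is a pair (one from each), accepting exactly when both do. Minimizing collapses redundant product states.
A 12-state machine:
          x    y  
>  q0     q1   q2 
   q1     q3   q2 
   q2     q2   q2 
   q3     q4   q2 
 * q4     q4   q5 
 * q5     q6   q7 
 * q6     q8   q9 
 * q7    q10  q11 
   q8     q4   q5 
   q9     q6   q7 
   q10    q8   q9 
   q11   q10  q11 
(> = start, * = accepting)

start=q0; accept=q4,q5,q6,q7; q0-x>q1; q0-y>q2; q1-x>q3; q1-y>q2; q2-x>q2; q2-y>q2; q3-x>q4; q3-y>q2; q4-x>q4; q4-y>q5; q5-x>q6; q5-y>q7; q6-x>q8; q6-y>q9; q7-x>q10; q7-y>q11; q8-x>q4; q8-y>q5; q9-x>q6; q9-y>q7; q10-x>q8; q10-y>q9; q11-x>q10; q11-y>q11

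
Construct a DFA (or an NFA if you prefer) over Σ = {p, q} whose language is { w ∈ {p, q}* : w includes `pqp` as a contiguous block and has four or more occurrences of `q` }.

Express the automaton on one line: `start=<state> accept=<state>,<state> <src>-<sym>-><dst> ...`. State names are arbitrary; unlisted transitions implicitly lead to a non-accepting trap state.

Run two small machines in parallel and take their product. The first has 4 states tracking whether and how much of `pqp` has been seen; the second has 6 states tracking the count of `q`s, saturating at 5. A product state is a pair (one from each), accepting exactly when both do. Minimizing collapses redundant product states.
          p    q  
>  s0     s1   s2 
   s1     s1   s3 
   s2     s4   s5 
   s3     s6   s5 
   s4     s4   s7 
   s5     s8   s9 
   s6     s6  s10 
   s7    s10   s9 
   s8     s8  s11 
   s9    s12   s9 
   s10   s10  s13 
   s11   s13   s9 
   s12   s12  s14 
   s13   s13  s15 
   s14   s15   s9 
 * s15   s15  s15 
(> = start, * = accepting)

start=s0 accept=s15 s0-p->s1 s0-q->s2 s1-p->s1 s1-q->s3 s2-p->s4 s2-q->s5 s3-p->s6 s3-q->s5 s4-p->s4 s4-q->s7 s5-p->s8 s5-q->s9 s6-p->s6 s6-q->s10 s7-p->s10 s7-q->s9 s8-p->s8 s8-q->s11 s9-p->s12 s9-q->s9 s10-p->s10 s10-q->s13 s11-p->s13 s11-q->s9 s12-p->s12 s12-q->s14 s13-p->s13 s13-q->s15 s14-p->s15 s14-q->s9 s15-p->s15 s15-q->s15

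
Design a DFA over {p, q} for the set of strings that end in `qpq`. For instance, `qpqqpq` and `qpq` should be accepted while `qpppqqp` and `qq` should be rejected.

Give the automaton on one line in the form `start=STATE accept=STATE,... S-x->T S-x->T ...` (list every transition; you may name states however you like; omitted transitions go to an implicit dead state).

Remember how much of `qpq` the current input suffix matches. State S0 means no match yet; S1 means the last symbol is `q`; S2 means the last 2 symbols are `qp`; S3 means the last 3 symbols are `qpq`. Only S3 accepts. On a mismatch, fall back to the longest proper suffix that is still a prefix of `qpq`.
4 states suffice.
        p   q  
>  S0   S0  S1 
   S1   S2  S1 
   S2   S0  S3 
 * S3   S2  S1 
(> = start, * = accepting)

start=S0 accept=S3 S0-p->S0 S0-q->S1 S1-p->S2 S1-q->S1 S2-p->S0 S2-q->S3 S3-p->S2 S3-q->S1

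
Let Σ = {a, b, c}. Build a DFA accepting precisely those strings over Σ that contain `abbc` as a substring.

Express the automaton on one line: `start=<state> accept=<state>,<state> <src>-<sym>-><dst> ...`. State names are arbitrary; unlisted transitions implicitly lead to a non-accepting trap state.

start=s0 accept=s4 s0-a->s1 s0-b->s0 s0-c->s0 s1-a->s1 s1-b->s2 s1-c->s0 s2-a->s1 s2-b->s3 s2-c->s0 s3-a->s1 s3-b->s0 s3-c->s4 s4-a->s4 s4-b->s4 s4-c->s4

Track how much of `abbc` has been matched so far: state s0 is no progress, s4 is the absorbing accept state reached once `abbc` has occurred. Intermediate states record partial matches; on a mismatch, fall back to the longest reusable overlap.
5 states suffice.
        a   b   c  
>  s0   s1  s0  s0 
   s1   s1  s2  s0 
   s2   s1  s3  s0 
   s3   s1  s0  s4 
 * s4   s4  s4  s4 
(> = start, * = accepting)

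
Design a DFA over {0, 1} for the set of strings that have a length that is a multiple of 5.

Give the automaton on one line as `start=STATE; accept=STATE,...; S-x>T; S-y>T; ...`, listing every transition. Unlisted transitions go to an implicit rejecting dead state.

Only the length mod 5 matters, so use a 5-cycle: from any state, every input symbol moves to the next state, wrapping S4 back to S0. Mark S0 accepting.
A 5-state machine:
        0   1  
>* S0   S1  S1 
   S1   S2  S2 
   S2   S3  S3 
   S3   S4  S4 
   S4   S0  S0 
(> = start, * = accepting)

start=S0; accept=S0; S0-0>S1; S0-1>S1; S1-0>S2; S1-1>S2; S2-0>S3; S2-1>S3; S3-0>S4; S3-1>S4; S4-0>S0; S4-1>S0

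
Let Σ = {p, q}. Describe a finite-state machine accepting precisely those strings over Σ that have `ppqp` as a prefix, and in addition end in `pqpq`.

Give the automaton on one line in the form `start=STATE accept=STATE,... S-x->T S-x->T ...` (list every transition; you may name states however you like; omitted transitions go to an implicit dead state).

start=S0 accept=S7 S0-p->S1 S0-q->S2 S1-p->S3 S1-q->S2 S2-p->S2 S2-q->S2 S3-p->S2 S3-q->S4 S4-p->S5 S4-q->S2 S5-p->S6 S5-q->S7 S6-p->S6 S6-q->S8 S7-p->S5 S7-q->S9 S8-p->S5 S8-q->S9 S9-p->S6 S9-q->S9

Build one automaton per condition and run them in lockstep. One (6 states) tracks whether the input so far still matches the prefix `ppqp`; the other (5 states) tracks how much of the suffix `pqpq` has currently been matched. Each combined state is a pair, one component from each; accept when both components accept. After merging equivalent states the machine shrinks.
10 states suffice.
        p   q  
>  S0   S1  S2 
   S1   S3  S2 
   S2   S2  S2 
   S3   S2  S4 
   S4   S5  S2 
   S5   S6  S7 
   S6   S6  S8 
 * S7   S5  S9 
   S8   S5  S9 
   S9   S6  S9 
(> = start, * = accepting)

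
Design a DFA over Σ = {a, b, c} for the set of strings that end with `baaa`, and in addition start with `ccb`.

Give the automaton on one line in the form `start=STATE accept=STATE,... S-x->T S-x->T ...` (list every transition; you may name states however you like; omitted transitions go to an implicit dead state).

Run two small machines in parallel and take their product. One (5 states) tracks how much of the suffix `baaa` has currently been matched; the other (5 states) tracks whether the input so far still matches the prefix `ccb`. Each combined state is a pair, one component from each; accept when both components accept. Equivalent product states are then merged.
A 9-state machine:
        a   b   c  
>  s0   s1  s1  s2 
   s1   s1  s1  s1 
   s2   s1  s1  s3 
   s3   s1  s4  s1 
   s4   s5  s4  s6 
   s5   s7  s4  s6 
   s6   s6  s4  s6 
   s7   s8  s4  s6 
 * s8   s6  s4  s6 
(> = start, * = accepting)

start=s0 accept=s8 s0-a->s1 s0-b->s1 s0-c->s2 s1-a->s1 s1-b->s1 s1-c->s1 s2-a->s1 s2-b->s1 s2-c->s3 s3-a->s1 s3-b->s4 s3-c->s1 s4-a->s5 s4-b->s4 s4-c->s6 s5-a->s7 s5-b->s4 s5-c->s6 s6-a->s6 s6-b->s4 s6-c->s6 s7-a->s8 s7-b->s4 s7-c->s6 s8-a->s6 s8-b->s4 s8-c->s6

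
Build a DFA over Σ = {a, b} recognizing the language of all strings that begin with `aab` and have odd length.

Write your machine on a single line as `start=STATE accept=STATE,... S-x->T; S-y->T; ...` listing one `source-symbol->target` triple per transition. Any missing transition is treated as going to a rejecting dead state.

Run two small machines in parallel and take their product. The first has 5 states tracking whether the input so far still matches the prefix `aab`; the second has 2 states tracking the input length modulo 2. A product state is a pair (one from each), accepting exactly when both do. Equivalent product states are then merged.
A 6-state machine:
        a   b  
>  S0   S1  S2 
   S1   S3  S2 
   S2   S2  S2 
   S3   S2  S4 
 * S4   S5  S5 
   S5   S4  S4 
(> = start, * = accepting)

start=S0; accept=S4; S0-a->S1; S0-b->S2; S1-a->S3; S1-b->S2; S2-a->S2; S2-b->S2; S3-a->S2; S3-b->S4; S4-a->S5; S4-b->S5; S5-a->S4; S5-b->S4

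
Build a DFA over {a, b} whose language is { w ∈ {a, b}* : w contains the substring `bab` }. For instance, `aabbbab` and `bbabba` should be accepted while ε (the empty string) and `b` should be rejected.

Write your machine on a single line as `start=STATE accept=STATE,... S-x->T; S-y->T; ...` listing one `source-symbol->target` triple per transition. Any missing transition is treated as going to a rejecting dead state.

States S0..S2 record the length of the longest prefix of `bab` that matches the current input suffix. Reaching S3 means `bab` has been seen, and we stay there forever. Accept from S3.
        a   b  
>  S0   S0  S1 
   S1   S2  S1 
   S2   S0  S3 
 * S3   S3  S3 
(> = start, * = accepting)

start=S0; accept=S3; S0-a->S0; S0-b->S1; S1-a->S2; S1-b->S1; S2-a->S0; S2-b->S3; S3-a->S3; S3-b->S3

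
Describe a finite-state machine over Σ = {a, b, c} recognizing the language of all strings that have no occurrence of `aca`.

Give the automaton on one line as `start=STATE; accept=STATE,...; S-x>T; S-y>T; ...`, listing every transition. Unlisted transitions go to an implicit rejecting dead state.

This is the complement of 'contains `aca`'. Use the same substring-matching states — s0 through s3 holding how much of `aca` has just been matched — but flip the accepting set: everything except the trap s3 accepts.
4 states suffice.
        a   b   c  
>* s0   s1  s0  s0 
 * s1   s1  s0  s2 
 * s2   s3  s0  s0 
   s3   s3  s3  s3 
(> = start, * = accepting)

start=s0; accept=s0,s1,s2; s0-a>s1; s0-b>s0; s0-c>s0; s1-a>s1; s1-b>s0; s1-c>s2; s2-a>s3; s2-b>s0; s2-c>s0; s3-a>s3; s3-b>s3; s3-c>s3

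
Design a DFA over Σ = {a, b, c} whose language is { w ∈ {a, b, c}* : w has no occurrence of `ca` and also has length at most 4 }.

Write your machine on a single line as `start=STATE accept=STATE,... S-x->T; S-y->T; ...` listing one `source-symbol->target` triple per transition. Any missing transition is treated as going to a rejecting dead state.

Run two small machines in parallel and take their product. The first has 3 states tracking partial matches of the forbidden pattern `ca`; the second has 6 states tracking the input length, saturating at 5. A product state is a pair (one from each), accepting exactly when both do.
With 15 states:
          a    b    c  
>* q0     q1   q1   q2 
 * q1     q3   q3   q4 
 * q2     q5   q3   q4 
 * q3     q6   q6   q7 
 * q4     q8   q6   q7 
   q5     q8   q8   q8 
 * q6     q9   q9  q10 
 * q7    q11   q9  q10 
   q8    q11  q11  q11 
 * q9    q12  q12  q13 
 * q10   q14  q12  q13 
   q11   q14  q14  q14 
   q12   q12  q12  q13 
   q13   q14  q12  q13 
   q14   q14  q14  q14 
(> = start, * = accepting)

start=q0; accept=q0,q1,q2,q3,q4,q6,q7,q9,q10; q0-a->q1; q0-b->q1; q0-c->q2; q1-a->q3; q1-b->q3; q1-c->q4; q2-a->q5; q2-b->q3; q2-c->q4; q3-a->q6; q3-b->q6; q3-c->q7; q4-a->q8; q4-b->q6; q4-c->q7; q5-a->q8; q5-b->q8; q5-c->q8; q6-a->q9; q6-b->q9; q6-c->q10; q7-a->q11; q7-b->q9; q7-c->q10; q8-a->q11; q8-b->q11; q8-c->q11; q9-a->q12; q9-b->q12; q9-c->q13; q10-a->q14; q10-b->q12; q10-c->q13; q11-a->q14; q11-b->q14; q11-c->q14; q12-a->q12; q12-b->q12; q12-c->q13; q13-a->q14; q13-b->q12; q13-c->q13; q14-a->q14; q14-b->q14; q14-c->q14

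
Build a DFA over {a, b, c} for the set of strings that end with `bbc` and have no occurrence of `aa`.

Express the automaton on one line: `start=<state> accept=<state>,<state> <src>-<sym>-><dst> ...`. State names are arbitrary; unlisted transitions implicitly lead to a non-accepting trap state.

Handle the two conditions separately and then intersect. The first has 4 states tracking how much of the suffix `bbc` has currently been matched; the second has 3 states tracking partial matches of the forbidden pattern `aa`. A product state is a pair (one from each), accepting exactly when both do.
9 states suffice.
        a   b   c  
>  s0   s1  s2  s0 
   s1   s3  s2  s0 
   s2   s1  s4  s0 
   s3   s3  s5  s3 
   s4   s1  s4  s6 
   s5   s3  s7  s3 
 * s6   s1  s2  s0 
   s7   s3  s7  s8 
   s8   s3  s5  s3 
(> = start, * = accepting)

start=s0 accept=s6 s0-a->s1 s0-b->s2 s0-c->s0 s1-a->s3 s1-b->s2 s1-c->s0 s2-a->s1 s2-b->s4 s2-c->s0 s3-a->s3 s3-b->s5 s3-c->s3 s4-a->s1 s4-b->s4 s4-c->s6 s5-a->s3 s5-b->s7 s5-c->s3 s6-a->s1 s6-b->s2 s6-c->s0 s7-a->s3 s7-b->s7 s7-c->s8 s8-a->s3 s8-b->s5 s8-c->s3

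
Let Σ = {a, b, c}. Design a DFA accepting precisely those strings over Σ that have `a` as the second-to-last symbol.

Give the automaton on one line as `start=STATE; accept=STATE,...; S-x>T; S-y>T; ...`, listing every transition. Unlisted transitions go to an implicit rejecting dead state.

A DFA must remember the last 2 symbols (since which symbol is second-to-last isn't known until the input ends). Use one state per possible window of the last ≤2 symbols; accept from those whose window starts with `a`.
          a    b    c  
>  s0     s1   s2   s3 
   s1     s4   s5   s6 
   s2     s7   s8   s9 
   s3    s10  s11  s12 
 * s4     s4   s5   s6 
 * s5     s7   s8   s9 
 * s6    s10  s11  s12 
   s7     s4   s5   s6 
   s8     s7   s8   s9 
   s9    s10  s11  s12 
   s10    s4   s5   s6 
   s11    s7   s8   s9 
   s12   s10  s11  s12 
(> = start, * = accepting)

start=s0; accept=s4,s5,s6; s0-a>s1; s0-b>s2; s0-c>s3; s1-a>s4; s1-b>s5; s1-c>s6; s2-a>s7; s2-b>s8; s2-c>s9; s3-a>s10; s3-b>s11; s3-c>s12; s4-a>s4; s4-b>s5; s4-c>s6; s5-a>s7; s5-b>s8; s5-c>s9; s6-a>s10; s6-b>s11; s6-c>s12; s7-a>s4; s7-b>s5; s7-c>s6; s8-a>s7; s8-b>s8; s8-c>s9; s9-a>s10; s9-b>s11; s9-c>s12; s10-a>s4; s10-b>s5; s10-c>s6; s11-a>s7; s11-b>s8; s11-c>s9; s12-a>s10; s12-b>s11; s12-c>s12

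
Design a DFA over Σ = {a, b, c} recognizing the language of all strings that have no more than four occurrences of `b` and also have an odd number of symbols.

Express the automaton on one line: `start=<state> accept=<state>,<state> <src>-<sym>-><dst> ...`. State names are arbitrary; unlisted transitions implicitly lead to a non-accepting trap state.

start=q0 accept=q1,q2,q5,q6,q9 q0-a->q1 q0-b->q2 q0-c->q1 q1-a->q0 q1-b->q3 q1-c->q0 q2-a->q3 q2-b->q4 q2-c->q3 q3-a->q2 q3-b->q5 q3-c->q2 q4-a->q5 q4-b->q6 q4-c->q5 q5-a->q4 q5-b->q7 q5-c->q4 q6-a->q7 q6-b->q8 q6-c->q7 q7-a->q6 q7-b->q9 q7-c->q6 q8-a->q9 q8-b->q10 q8-c->q9 q9-a->q8 q9-b->q11 q9-c->q8 q10-a->q11 q10-b->q11 q10-c->q11 q11-a->q10 q11-b->q10 q11-c->q10

Run two small machines in parallel and take their product. The first has 6 states tracking the count of `b`s, saturating at 5; the second has 2 states tracking the input length modulo 2. A product state is a pair (one from each), accepting exactly when both do.
With 12 states:
          a    b    c  
>  q0     q1   q2   q1 
 * q1     q0   q3   q0 
 * q2     q3   q4   q3 
   q3     q2   q5   q2 
   q4     q5   q6   q5 
 * q5     q4   q7   q4 
 * q6     q7   q8   q7 
   q7     q6   q9   q6 
   q8     q9  q10   q9 
 * q9     q8  q11   q8 
   q10   q11  q11  q11 
   q11   q10  q10  q10 
(> = start, * = accepting)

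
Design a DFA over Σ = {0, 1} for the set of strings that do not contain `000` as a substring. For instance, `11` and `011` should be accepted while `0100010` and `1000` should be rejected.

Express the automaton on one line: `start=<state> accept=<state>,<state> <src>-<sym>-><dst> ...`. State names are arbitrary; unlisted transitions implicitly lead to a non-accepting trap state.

This is the complement of 'contains `000`'. Use the same substring-matching states — S0 through S3 holding how much of `000` has just been matched — but flip the accepting set: everything except the trap S3 accepts.
With 4 states:
        0   1  
>* S0   S1  S0 
 * S1   S2  S0 
 * S2   S3  S0 
   S3   S3  S3 
(> = start, * = accepting)

start=S0 accept=S0,S1,S2 S0-0->S1 S0-1->S0 S1-0->S2 S1-1->S0 S2-0->S3 S2-1->S0 S3-0->S3 S3-1->S3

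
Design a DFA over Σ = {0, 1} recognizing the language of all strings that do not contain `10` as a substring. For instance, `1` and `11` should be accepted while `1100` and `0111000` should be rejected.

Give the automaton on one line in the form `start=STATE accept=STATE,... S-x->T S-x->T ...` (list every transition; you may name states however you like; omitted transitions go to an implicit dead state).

Track partial matches of the forbidden pattern `10`. State s2 is a dead state reached once `10` has occurred; every other state accepts. s0 means no part of `10` is currently matched.
A 3-state machine:
        0   1  
>* s0   s0  s1 
 * s1   s2  s1 
   s2   s2  s2 
(> = start, * = accepting)

start=s0 accept=s0,s1 s0-0->s0 s0-1->s1 s1-0->s2 s1-1->s1 s2-0->s2 s2-1->s2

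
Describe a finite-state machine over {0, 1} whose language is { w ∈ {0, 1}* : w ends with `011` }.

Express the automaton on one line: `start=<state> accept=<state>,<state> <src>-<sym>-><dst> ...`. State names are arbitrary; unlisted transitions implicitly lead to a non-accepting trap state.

start=S0 accept=S3 S0-0->S1 S0-1->S0 S1-0->S1 S1-1->S2 S2-0->S1 S2-1->S3 S3-0->S1 S3-1->S0

Remember how much of `011` the current input suffix matches. State S0 means no match yet; S1 means the last symbol is `0`; S2 means the last 2 symbols are `01`; S3 means the last 3 symbols are `011`. Only S3 accepts. On a mismatch, fall back to the longest proper suffix that is still a prefix of `011`.
4 states suffice.
        0   1  
>  S0   S1  S0 
   S1   S1  S2 
   S2   S1  S3 
 * S3   S1  S0 
(> = start, * = accepting)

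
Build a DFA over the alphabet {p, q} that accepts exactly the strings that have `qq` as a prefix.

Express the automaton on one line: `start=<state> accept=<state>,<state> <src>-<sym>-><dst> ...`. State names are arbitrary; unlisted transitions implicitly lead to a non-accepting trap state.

start=S0 accept=S2 S0-p->S3 S0-q->S1 S1-p->S3 S1-q->S2 S2-p->S2 S2-q->S2 S3-p->S3 S3-q->S3

Check the first 2 symbols one by one: S0 through S1 record how many have matched `qq` so far; any wrong symbol goes to the dead state S3. After all 2 match we enter the accepting sink S2.
A 4-state machine:
        p   q  
>  S0   S3  S1 
   S1   S3  S2 
 * S2   S2  S2 
   S3   S3  S3 
(> = start, * = accepting)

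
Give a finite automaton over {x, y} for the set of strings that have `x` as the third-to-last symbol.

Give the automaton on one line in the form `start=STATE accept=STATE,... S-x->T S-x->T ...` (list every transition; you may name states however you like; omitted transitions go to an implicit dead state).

Because acceptance depends on a position counted from the end, the machine has to buffer the most recent 3 symbols. Make each state the string of the last up-to-3 symbols read; on input `x` shift the window left and append `x`. Accept when the buffered window has length 3 and begins with `x`.
          x    y  
>  S0     S1   S2 
   S1     S3   S4 
   S2     S5   S6 
   S3     S7   S8 
   S4     S9  S10 
   S5    S11  S12 
   S6    S13  S14 
 * S7     S7   S8 
 * S8     S9  S10 
 * S9    S11  S12 
 * S10   S13  S14 
   S11    S7   S8 
   S12    S9  S10 
   S13   S11  S12 
   S14   S13  S14 
(> = start, * = accepting)

start=S0 accept=S7,S8,S9,S10 S0-x->S1 S0-y->S2 S1-x->S3 S1-y->S4 S2-x->S5 S2-y->S6 S3-x->S7 S3-y->S8 S4-x->S9 S4-y->S10 S5-x->S11 S5-y->S12 S6-x->S13 S6-y->S14 S7-x->S7 S7-y->S8 S8-x->S9 S8-y->S10 S9-x->S11 S9-y->S12 S10-x->S13 S10-y->S14 S11-x->S7 S11-y->S8 S12-x->S9 S12-y->S10 S13-x->S11 S13-y->S12 S14-x->S13 S14-y->S14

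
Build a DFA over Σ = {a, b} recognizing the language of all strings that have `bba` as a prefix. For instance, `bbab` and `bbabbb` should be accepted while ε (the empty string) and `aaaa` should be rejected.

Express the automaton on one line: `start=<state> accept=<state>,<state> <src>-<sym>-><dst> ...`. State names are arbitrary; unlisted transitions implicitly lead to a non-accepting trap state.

Walk along `bba` while the input agrees: from s0 take `b` to s1, and so on. Any deviation drops to the rejecting sink s4. Once s3 is reached the prefix is confirmed and every continuation is accepted.
A 5-state machine:
        a   b  
>  s0   s4  s1 
   s1   s4  s2 
   s2   s3  s4 
 * s3   s3  s3 
   s4   s4  s4 
(> = start, * = accepting)

start=s0 accept=s3 s0-a->s4 s0-b->s1 s1-a->s4 s1-b->s2 s2-a->s3 s2-b->s4 s3-a->s3 s3-b->s3 s4-a->s4 s4-b->s4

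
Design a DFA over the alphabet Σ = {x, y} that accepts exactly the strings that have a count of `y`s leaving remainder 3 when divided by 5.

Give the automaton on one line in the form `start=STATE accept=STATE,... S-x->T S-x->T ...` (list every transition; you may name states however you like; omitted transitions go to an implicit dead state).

Keep the running count of `y`s modulo 5: each `y` advances along the cycle q0 → q1 → q2 → q3 → q4 → q0 while other symbols loop. Accept at q3.
A 5-state machine:
        x   y  
>  q0   q0  q1 
   q1   q1  q2 
   q2   q2  q3 
 * q3   q3  q4 
   q4   q4  q0 
(> = start, * = accepting)

start=q0 accept=q3 q0-x->q0 q0-y->q1 q1-x->q1 q1-y->q2 q2-x->q2 q2-y->q3 q3-x->q3 q3-y->q4 q4-x->q4 q4-y->q0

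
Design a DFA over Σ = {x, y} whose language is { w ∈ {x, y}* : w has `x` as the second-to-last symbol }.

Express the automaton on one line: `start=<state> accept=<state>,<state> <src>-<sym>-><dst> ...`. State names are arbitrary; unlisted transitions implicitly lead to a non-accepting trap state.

Because acceptance depends on a position counted from the end, the machine has to buffer the most recent 2 symbols. Make each state the string of the last up-to-2 symbols read; on input `x` shift the window left and append `x`. Accept when the buffered window has length 2 and begins with `x`.
A 7-state machine:
        x   y  
>  S0   S1  S2 
   S1   S3  S4 
   S2   S5  S6 
 * S3   S3  S4 
 * S4   S5  S6 
   S5   S3  S4 
   S6   S5  S6 
(> = start, * = accepting)

start=S0 accept=S3,S4 S0-x->S1 S0-y->S2 S1-x->S3 S1-y->S4 S2-x->S5 S2-y->S6 S3-x->S3 S3-y->S4 S4-x->S5 S4-y->S6 S5-x->S3 S5-y->S4 S6-x->S5 S6-y->S6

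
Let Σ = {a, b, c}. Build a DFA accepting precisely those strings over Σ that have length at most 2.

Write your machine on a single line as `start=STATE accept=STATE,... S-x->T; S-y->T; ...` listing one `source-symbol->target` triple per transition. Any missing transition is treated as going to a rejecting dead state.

We only need to distinguish lengths 0, 1, …, 2, and '>2'. Chain q0 → q1 → q2 → q3 on every symbol, with q3 looping. Accepting states: {q0, q1, q2}.
A 4-state machine:
        a   b   c  
>* q0   q1  q1  q1 
 * q1   q2  q2  q2 
 * q2   q3  q3  q3 
   q3   q3  q3  q3 
(> = start, * = accepting)

start=q0; accept=q0,q1,q2; q0-a->q1; q0-b->q1; q0-c->q1; q1-a->q2; q1-b->q2; q1-c->q2; q2-a->q3; q2-b->q3; q2-c->q3; q3-a->q3; q3-b->q3; q3-c->q3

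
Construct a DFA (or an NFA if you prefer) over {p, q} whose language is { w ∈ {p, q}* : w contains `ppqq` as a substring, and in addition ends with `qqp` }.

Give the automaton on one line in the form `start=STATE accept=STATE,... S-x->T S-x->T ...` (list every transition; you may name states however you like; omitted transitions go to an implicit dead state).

Run two small machines in parallel and take their product. One (5 states) tracks whether and how much of `ppqq` has been seen; the other (4 states) tracks how much of the suffix `qqp` has currently been matched. Each combined state is a pair, one component from each; accept when both components accept.
          p    q  
>  s0     s1   s2 
   s1     s3   s2 
   s2     s1   s4 
   s3     s3   s5 
   s4     s6   s4 
   s5     s1   s7 
   s6     s3   s2 
   s7     s8   s7 
 * s8     s9  s10 
   s9     s9  s10 
   s10    s9   s7 
(> = start, * = accepting)

start=s0 accept=s8 s0-p->s1 s0-q->s2 s1-p->s3 s1-q->s2 s2-p->s1 s2-q->s4 s3-p->s3 s3-q->s5 s4-p->s6 s4-q->s4 s5-p->s1 s5-q->s7 s6-p->s3 s6-q->s2 s7-p->s8 s7-q->s7 s8-p->s9 s8-q->s10 s9-p->s9 s9-q->s10 s10-p->s9 s10-q->s7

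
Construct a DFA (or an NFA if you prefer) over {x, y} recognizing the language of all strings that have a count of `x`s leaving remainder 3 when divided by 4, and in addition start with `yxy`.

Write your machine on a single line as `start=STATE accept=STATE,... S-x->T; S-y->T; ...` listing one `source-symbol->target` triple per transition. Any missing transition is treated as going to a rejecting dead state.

Handle the two conditions separately and then intersect. The first has 4 states tracking the count of `x`s modulo 4; the second has 5 states tracking whether the input so far still matches the prefix `yxy`. A product state is a pair (one from each), accepting exactly when both do. After merging equivalent states the machine shrinks.
An 8-state machine:
        x   y  
>  s0   s1  s2 
   s1   s1  s1 
   s2   s3  s1 
   s3   s1  s4 
   s4   s5  s4 
   s5   s6  s5 
 * s6   s7  s6 
   s7   s4  s7 
(> = start, * = accepting)

start=s0; accept=s6; s0-x->s1; s0-y->s2; s1-x->s1; s1-y->s1; s2-x->s3; s2-y->s1; s3-x->s1; s3-y->s4; s4-x->s5; s4-y->s4; s5-x->s6; s5-y->s5; s6-x->s7; s6-y->s6; s7-x->s4; s7-y->s7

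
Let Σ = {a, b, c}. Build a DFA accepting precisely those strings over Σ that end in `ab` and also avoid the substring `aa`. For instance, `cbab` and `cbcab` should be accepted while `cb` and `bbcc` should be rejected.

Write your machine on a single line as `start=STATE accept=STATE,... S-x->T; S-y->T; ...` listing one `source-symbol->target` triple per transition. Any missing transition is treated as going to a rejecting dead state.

Build one automaton per condition and run them in lockstep. The first has 3 states tracking how much of the suffix `ab` has currently been matched; the second has 3 states tracking partial matches of the forbidden pattern `aa`. A product state is a pair (one from each), accepting exactly when both do. After merging equivalent states the machine shrinks.
        a   b   c  
>  s0   s1  s0  s0 
   s1   s2  s3  s0 
   s2   s2  s2  s2 
 * s3   s1  s0  s0 
(> = start, * = accepting)

start=s0; accept=s3; s0-a->s1; s0-b->s0; s0-c->s0; s1-a->s2; s1-b->s3; s1-c->s0; s2-a->s2; s2-b->s2; s2-c->s2; s3-a->s1; s3-b->s0; s3-c->s0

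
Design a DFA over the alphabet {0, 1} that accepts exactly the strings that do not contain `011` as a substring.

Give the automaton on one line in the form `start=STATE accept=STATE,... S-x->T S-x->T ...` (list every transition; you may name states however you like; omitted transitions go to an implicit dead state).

start=q0 accept=q0,q1,q2 q0-0->q1 q0-1->q0 q1-0->q1 q1-1->q2 q2-0->q1 q2-1->q3 q3-0->q3 q3-1->q3

Track partial matches of the forbidden pattern `011`. State q3 is a dead state reached once `011` has occurred; every other state accepts. q0 means no part of `011` is currently matched.
        0   1  
>* q0   q1  q0 
 * q1   q1  q2 
 * q2   q1  q3 
   q3   q3  q3 
(> = start, * = accepting)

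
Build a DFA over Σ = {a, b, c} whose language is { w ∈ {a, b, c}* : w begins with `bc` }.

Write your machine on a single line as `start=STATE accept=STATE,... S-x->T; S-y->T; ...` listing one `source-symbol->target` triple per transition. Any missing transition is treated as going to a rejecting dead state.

Walk along `bc` while the input agrees: from q0 take `b` to q1, and so on. Any deviation drops to the rejecting sink q3. Once q2 is reached the prefix is confirmed and every continuation is accepted.
        a   b   c  
>  q0   q3  q1  q3 
   q1   q3  q3  q2 
 * q2   q2  q2  q2 
   q3   q3  q3  q3 
(> = start, * = accepting)

start=q0; accept=q2; q0-a->q3; q0-b->q1; q0-c->q3; q1-a->q3; q1-b->q3; q1-c->q2; q2-a->q2; q2-b->q2; q2-c->q2; q3-a->q3; q3-b->q3; q3-c->q3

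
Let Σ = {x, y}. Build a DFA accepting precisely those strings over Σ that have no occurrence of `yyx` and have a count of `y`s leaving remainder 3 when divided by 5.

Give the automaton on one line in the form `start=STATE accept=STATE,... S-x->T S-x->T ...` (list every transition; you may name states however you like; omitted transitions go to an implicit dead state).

start=A accept=G,J,L A-x->A A-y->B B-x->C B-y->D C-x->C C-y->E D-x->F D-y->G E-x->H E-y->G F-x->F F-y->F G-x->F G-y->I H-x->H H-y->J I-x->F I-y->K J-x->L J-y->I K-x->F K-y->M L-x->L L-y->N M-x->F M-y->D N-x->O N-y->K O-x->O O-y->P P-x->A P-y->M

Build one automaton per condition and run them in lockstep. One (4 states) tracks partial matches of the forbidden pattern `yyx`; the other (5 states) tracks the count of `y`s modulo 5. Each combined state is a pair, one component from each; accept when both components accept. After merging equivalent states the machine shrinks.
16 states suffice.
       x  y 
>  A   A  B 
   B   C  D 
   C   C  E 
   D   F  G 
   E   H  G 
   F   F  F 
 * G   F  I 
   H   H  J 
   I   F  K 
 * J   L  I 
   K   F  M 
 * L   L  N 
   M   F  D 
   N   O  K 
   O   O  P 
   P   A  M 
(> = start, * = accepting)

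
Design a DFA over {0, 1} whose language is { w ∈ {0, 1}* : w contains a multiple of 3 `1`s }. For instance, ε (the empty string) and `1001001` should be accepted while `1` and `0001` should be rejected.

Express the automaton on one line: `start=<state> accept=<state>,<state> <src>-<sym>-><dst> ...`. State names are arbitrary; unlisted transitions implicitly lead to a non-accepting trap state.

The only thing that matters is how many `1`s have appeared, reduced mod 3. Use one state per residue: q0 for 0, …, q2 for 2. Reading `1` moves to the next residue; anything else stays put. q0 is accepting.
A 3-state machine:
        0   1  
>* q0   q0  q1 
   q1   q1  q2 
   q2   q2  q0 
(> = start, * = accepting)

start=q0 accept=q0 q0-0->q0 q0-1->q1 q1-0->q1 q1-1->q2 q2-0->q2 q2-1->q0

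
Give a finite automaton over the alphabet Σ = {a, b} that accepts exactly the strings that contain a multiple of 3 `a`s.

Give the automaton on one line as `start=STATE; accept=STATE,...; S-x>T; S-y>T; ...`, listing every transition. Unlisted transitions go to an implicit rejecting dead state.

The only thing that matters is how many `a`s have appeared, reduced mod 3. Use one state per residue: q0 for 0, …, q2 for 2. Reading `a` moves to the next residue; anything else stays put. q0 is accepting.
        a   b  
>* q0   q1  q0 
   q1   q2  q1 
   q2   q0  q2 
(> = start, * = accepting)

start=q0; accept=q0; q0-a>q1; q0-b>q0; q1-a>q2; q1-b>q1; q2-a>q0; q2-b>q2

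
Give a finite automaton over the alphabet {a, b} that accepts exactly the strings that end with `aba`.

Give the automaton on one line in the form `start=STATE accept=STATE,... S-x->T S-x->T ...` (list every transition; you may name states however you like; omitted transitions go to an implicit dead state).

Let each state record the length of the longest suffix of the input read so far that is also a prefix of `aba`. q1 means the last symbol is `a`; q2 means the last 2 symbols are `ab`; q3 means the last 3 symbols are `aba`. Accept only at q3, where the string currently ends in `aba`.
A 4-state machine:
        a   b  
>  q0   q1  q0 
   q1   q1  q2 
   q2   q3  q0 
 * q3   q1  q2 
(> = start, * = accepting)

start=q0 accept=q3 q0-a->q1 q0-b->q0 q1-a->q1 q1-b->q2 q2-a->q3 q2-b->q0 q3-a->q1 q3-b->q2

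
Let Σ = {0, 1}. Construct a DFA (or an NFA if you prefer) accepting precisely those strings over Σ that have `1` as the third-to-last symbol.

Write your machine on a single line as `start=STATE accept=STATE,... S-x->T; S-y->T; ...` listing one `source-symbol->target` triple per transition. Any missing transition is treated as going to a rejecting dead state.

Because acceptance depends on a position counted from the end, the machine has to buffer the most recent 3 symbols. Make each state the string of the last up-to-3 symbols read; on input `x` shift the window left and append `x`. Accept when the buffered window has length 3 and begins with `1`.
With 15 states:
          0    1  
>  q0     q1   q2 
   q1     q3   q4 
   q2     q5   q6 
   q3     q7   q8 
   q4     q9  q10 
   q5    q11  q12 
   q6    q13  q14 
   q7     q7   q8 
   q8     q9  q10 
   q9    q11  q12 
   q10   q13  q14 
 * q11    q7   q8 
 * q12    q9  q10 
 * q13   q11  q12 
 * q14   q13  q14 
(> = start, * = accepting)

start=q0; accept=q11,q12,q13,q14; q0-0->q1; q0-1->q2; q1-0->q3; q1-1->q4; q2-0->q5; q2-1->q6; q3-0->q7; q3-1->q8; q4-0->q9; q4-1->q10; q5-0->q11; q5-1->q12; q6-0->q13; q6-1->q14; q7-0->q7; q7-1->q8; q8-0->q9; q8-1->q10; q9-0->q11; q9-1->q12; q10-0->q13; q10-1->q14; q11-0->q7; q11-1->q8; q12-0->q9; q12-1->q10; q13-0->q11; q13-1->q12; q14-0->q13; q14-1->q14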